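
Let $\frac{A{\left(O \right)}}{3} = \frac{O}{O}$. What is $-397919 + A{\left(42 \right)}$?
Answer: $-397916$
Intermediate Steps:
$A{\left(O \right)} = 3$ ($A{\left(O \right)} = 3 \frac{O}{O} = 3 \cdot 1 = 3$)
$-397919 + A{\left(42 \right)} = -397919 + 3 = -397916$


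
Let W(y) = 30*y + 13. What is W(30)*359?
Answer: 327767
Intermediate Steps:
W(y) = 13 + 30*y
W(30)*359 = (13 + 30*30)*359 = (13 + 900)*359 = 913*359 = 327767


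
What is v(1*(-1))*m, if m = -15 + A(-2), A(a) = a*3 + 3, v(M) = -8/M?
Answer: -144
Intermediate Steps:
A(a) = 3 + 3*a (A(a) = 3*a + 3 = 3 + 3*a)
m = -18 (m = -15 + (3 + 3*(-2)) = -15 + (3 - 6) = -15 - 3 = -18)
v(1*(-1))*m = -8/(1*(-1))*(-18) = -8/(-1)*(-18) = -8*(-1)*(-18) = 8*(-18) = -144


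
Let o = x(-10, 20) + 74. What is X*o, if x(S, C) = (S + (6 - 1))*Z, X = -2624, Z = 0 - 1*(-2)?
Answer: -167936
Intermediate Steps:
Z = 2 (Z = 0 + 2 = 2)
x(S, C) = 10 + 2*S (x(S, C) = (S + (6 - 1))*2 = (S + 5)*2 = (5 + S)*2 = 10 + 2*S)
o = 64 (o = (10 + 2*(-10)) + 74 = (10 - 20) + 74 = -10 + 74 = 64)
X*o = -2624*64 = -167936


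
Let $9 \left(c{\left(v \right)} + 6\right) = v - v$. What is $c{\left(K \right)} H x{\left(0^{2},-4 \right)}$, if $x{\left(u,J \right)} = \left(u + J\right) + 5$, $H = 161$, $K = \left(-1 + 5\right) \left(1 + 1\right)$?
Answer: $-966$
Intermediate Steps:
$K = 8$ ($K = 4 \cdot 2 = 8$)
$x{\left(u,J \right)} = 5 + J + u$ ($x{\left(u,J \right)} = \left(J + u\right) + 5 = 5 + J + u$)
$c{\left(v \right)} = -6$ ($c{\left(v \right)} = -6 + \frac{v - v}{9} = -6 + \frac{1}{9} \cdot 0 = -6 + 0 = -6$)
$c{\left(K \right)} H x{\left(0^{2},-4 \right)} = \left(-6\right) 161 \left(5 - 4 + 0^{2}\right) = - 966 \left(5 - 4 + 0\right) = \left(-966\right) 1 = -966$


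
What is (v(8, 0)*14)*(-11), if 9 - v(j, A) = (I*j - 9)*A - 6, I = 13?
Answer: -2310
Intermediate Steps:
v(j, A) = 15 - A*(-9 + 13*j) (v(j, A) = 9 - ((13*j - 9)*A - 6) = 9 - ((-9 + 13*j)*A - 6) = 9 - (A*(-9 + 13*j) - 6) = 9 - (-6 + A*(-9 + 13*j)) = 9 + (6 - A*(-9 + 13*j)) = 15 - A*(-9 + 13*j))
(v(8, 0)*14)*(-11) = ((15 + 9*0 - 13*0*8)*14)*(-11) = ((15 + 0 + 0)*14)*(-11) = (15*14)*(-11) = 210*(-11) = -2310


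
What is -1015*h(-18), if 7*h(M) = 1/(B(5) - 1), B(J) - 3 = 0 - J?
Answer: 145/3 ≈ 48.333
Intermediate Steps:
B(J) = 3 - J (B(J) = 3 + (0 - J) = 3 - J)
h(M) = -1/21 (h(M) = 1/(7*((3 - 1*5) - 1)) = 1/(7*((3 - 5) - 1)) = 1/(7*(-2 - 1)) = (1/7)/(-3) = (1/7)*(-1/3) = -1/21)
-1015*h(-18) = -1015*(-1/21) = 145/3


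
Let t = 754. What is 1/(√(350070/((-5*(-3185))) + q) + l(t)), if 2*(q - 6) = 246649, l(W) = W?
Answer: 686140/405098801 - √102148190690/405098801 ≈ 0.00090480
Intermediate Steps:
q = 246661/2 (q = 6 + (½)*246649 = 6 + 246649/2 = 246661/2 ≈ 1.2333e+5)
1/(√(350070/((-5*(-3185))) + q) + l(t)) = 1/(√(350070/((-5*(-3185))) + 246661/2) + 754) = 1/(√(350070/15925 + 246661/2) + 754) = 1/(√(350070*(1/15925) + 246661/2) + 754) = 1/(√(10002/455 + 246661/2) + 754) = 1/(√(112250759/910) + 754) = 1/(√102148190690/910 + 754) = 1/(754 + √102148190690/910)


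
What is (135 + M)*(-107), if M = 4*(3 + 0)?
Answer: -15729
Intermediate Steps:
M = 12 (M = 4*3 = 12)
(135 + M)*(-107) = (135 + 12)*(-107) = 147*(-107) = -15729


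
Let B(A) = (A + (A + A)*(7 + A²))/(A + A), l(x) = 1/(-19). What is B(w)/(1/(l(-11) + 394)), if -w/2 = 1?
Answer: 172155/38 ≈ 4530.4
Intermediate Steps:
w = -2 (w = -2*1 = -2)
l(x) = -1/19
B(A) = (A + 2*A*(7 + A²))/(2*A) (B(A) = (A + (2*A)*(7 + A²))/((2*A)) = (A + 2*A*(7 + A²))*(1/(2*A)) = (A + 2*A*(7 + A²))/(2*A))
B(w)/(1/(l(-11) + 394)) = (15/2 + (-2)²)/(1/(-1/19 + 394)) = (15/2 + 4)/(1/(7485/19)) = 23/(2*(19/7485)) = (23/2)*(7485/19) = 172155/38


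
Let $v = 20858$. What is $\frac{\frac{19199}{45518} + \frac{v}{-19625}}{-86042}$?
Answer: $\frac{572634069}{76860522711500} \approx 7.4503 \cdot 10^{-6}$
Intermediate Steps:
$\frac{\frac{19199}{45518} + \frac{v}{-19625}}{-86042} = \frac{\frac{19199}{45518} + \frac{20858}{-19625}}{-86042} = \left(19199 \cdot \frac{1}{45518} + 20858 \left(- \frac{1}{19625}\right)\right) \left(- \frac{1}{86042}\right) = \left(\frac{19199}{45518} - \frac{20858}{19625}\right) \left(- \frac{1}{86042}\right) = \left(- \frac{572634069}{893290750}\right) \left(- \frac{1}{86042}\right) = \frac{572634069}{76860522711500}$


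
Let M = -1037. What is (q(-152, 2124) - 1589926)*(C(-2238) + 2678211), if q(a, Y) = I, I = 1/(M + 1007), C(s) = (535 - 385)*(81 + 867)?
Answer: -44842448735997/10 ≈ -4.4842e+12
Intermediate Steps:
C(s) = 142200 (C(s) = 150*948 = 142200)
I = -1/30 (I = 1/(-1037 + 1007) = 1/(-30) = -1/30 ≈ -0.033333)
q(a, Y) = -1/30
(q(-152, 2124) - 1589926)*(C(-2238) + 2678211) = (-1/30 - 1589926)*(142200 + 2678211) = -47697781/30*2820411 = -44842448735997/10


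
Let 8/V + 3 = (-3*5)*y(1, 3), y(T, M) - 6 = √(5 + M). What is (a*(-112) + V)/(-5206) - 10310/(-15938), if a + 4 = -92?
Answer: -67171444601/47356969881 - 40*√2/5942649 ≈ -1.4184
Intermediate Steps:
y(T, M) = 6 + √(5 + M)
a = -96 (a = -4 - 92 = -96)
V = 8/(-93 - 30*√2) (V = 8/(-3 + (-3*5)*(6 + √(5 + 3))) = 8/(-3 - 15*(6 + √8)) = 8/(-3 - 15*(6 + 2*√2)) = 8/(-3 + (-90 - 30*√2)) = 8/(-93 - 30*√2) ≈ -0.059073)
(a*(-112) + V)/(-5206) - 10310/(-15938) = (-96*(-112) + (-248/2283 + 80*√2/2283))/(-5206) - 10310/(-15938) = (10752 + (-248/2283 + 80*√2/2283))*(-1/5206) - 10310*(-1/15938) = (24546568/2283 + 80*√2/2283)*(-1/5206) + 5155/7969 = (-12273284/5942649 - 40*√2/5942649) + 5155/7969 = -67171444601/47356969881 - 40*√2/5942649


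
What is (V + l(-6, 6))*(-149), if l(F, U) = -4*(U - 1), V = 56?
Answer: -5364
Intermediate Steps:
l(F, U) = 4 - 4*U (l(F, U) = -4*(-1 + U) = 4 - 4*U)
(V + l(-6, 6))*(-149) = (56 + (4 - 4*6))*(-149) = (56 + (4 - 24))*(-149) = (56 - 20)*(-149) = 36*(-149) = -5364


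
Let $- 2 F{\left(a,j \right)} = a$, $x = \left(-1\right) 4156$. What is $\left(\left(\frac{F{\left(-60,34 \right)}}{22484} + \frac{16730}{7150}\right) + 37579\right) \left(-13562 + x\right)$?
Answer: $- \frac{243284205362409}{365365} \approx -6.6587 \cdot 10^{8}$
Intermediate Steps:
$x = -4156$
$F{\left(a,j \right)} = - \frac{a}{2}$
$\left(\left(\frac{F{\left(-60,34 \right)}}{22484} + \frac{16730}{7150}\right) + 37579\right) \left(-13562 + x\right) = \left(\left(\frac{\left(- \frac{1}{2}\right) \left(-60\right)}{22484} + \frac{16730}{7150}\right) + 37579\right) \left(-13562 - 4156\right) = \left(\left(30 \cdot \frac{1}{22484} + 16730 \cdot \frac{1}{7150}\right) + 37579\right) \left(-17718\right) = \left(\left(\frac{15}{11242} + \frac{1673}{715}\right) + 37579\right) \left(-17718\right) = \left(\frac{1710781}{730730} + 37579\right) \left(-17718\right) = \frac{27461813451}{730730} \left(-17718\right) = - \frac{243284205362409}{365365}$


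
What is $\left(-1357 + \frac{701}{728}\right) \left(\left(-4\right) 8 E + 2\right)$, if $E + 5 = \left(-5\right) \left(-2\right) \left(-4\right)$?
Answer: $- \frac{101681085}{52} \approx -1.9554 \cdot 10^{6}$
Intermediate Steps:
$E = -45$ ($E = -5 + \left(-5\right) \left(-2\right) \left(-4\right) = -5 + 10 \left(-4\right) = -5 - 40 = -45$)
$\left(-1357 + \frac{701}{728}\right) \left(\left(-4\right) 8 E + 2\right) = \left(-1357 + \frac{701}{728}\right) \left(\left(-4\right) 8 \left(-45\right) + 2\right) = \left(-1357 + 701 \cdot \frac{1}{728}\right) \left(\left(-32\right) \left(-45\right) + 2\right) = \left(-1357 + \frac{701}{728}\right) \left(1440 + 2\right) = \left(- \frac{987195}{728}\right) 1442 = - \frac{101681085}{52}$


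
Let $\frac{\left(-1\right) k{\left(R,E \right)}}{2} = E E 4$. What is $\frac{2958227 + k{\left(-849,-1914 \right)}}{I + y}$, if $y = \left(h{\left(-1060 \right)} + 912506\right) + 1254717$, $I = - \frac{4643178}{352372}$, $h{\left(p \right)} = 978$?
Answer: $- \frac{4642314519026}{382004339797} \approx -12.153$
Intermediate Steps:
$k{\left(R,E \right)} = - 8 E^{2}$ ($k{\left(R,E \right)} = - 2 E E 4 = - 2 E^{2} \cdot 4 = - 2 \cdot 4 E^{2} = - 8 E^{2}$)
$I = - \frac{2321589}{176186}$ ($I = \left(-4643178\right) \frac{1}{352372} = - \frac{2321589}{176186} \approx -13.177$)
$y = 2168201$ ($y = \left(978 + 912506\right) + 1254717 = 913484 + 1254717 = 2168201$)
$\frac{2958227 + k{\left(-849,-1914 \right)}}{I + y} = \frac{2958227 - 8 \left(-1914\right)^{2}}{- \frac{2321589}{176186} + 2168201} = \frac{2958227 - 29307168}{\frac{382004339797}{176186}} = \left(2958227 - 29307168\right) \frac{176186}{382004339797} = \left(-26348941\right) \frac{176186}{382004339797} = - \frac{4642314519026}{382004339797}$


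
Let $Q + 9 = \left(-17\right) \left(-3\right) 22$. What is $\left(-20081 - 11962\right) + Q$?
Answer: $-30930$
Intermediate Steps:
$Q = 1113$ ($Q = -9 + \left(-17\right) \left(-3\right) 22 = -9 + 51 \cdot 22 = -9 + 1122 = 1113$)
$\left(-20081 - 11962\right) + Q = \left(-20081 - 11962\right) + 1113 = -32043 + 1113 = -30930$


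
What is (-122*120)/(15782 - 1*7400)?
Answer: -2440/1397 ≈ -1.7466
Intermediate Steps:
(-122*120)/(15782 - 1*7400) = -14640/(15782 - 7400) = -14640/8382 = -14640*1/8382 = -2440/1397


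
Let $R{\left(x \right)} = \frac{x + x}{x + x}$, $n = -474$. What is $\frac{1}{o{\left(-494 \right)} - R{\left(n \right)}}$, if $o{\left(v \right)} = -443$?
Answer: $- \frac{1}{444} \approx -0.0022523$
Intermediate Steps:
$R{\left(x \right)} = 1$ ($R{\left(x \right)} = \frac{2 x}{2 x} = 2 x \frac{1}{2 x} = 1$)
$\frac{1}{o{\left(-494 \right)} - R{\left(n \right)}} = \frac{1}{-443 - 1} = \frac{1}{-444} = - \frac{1}{444}$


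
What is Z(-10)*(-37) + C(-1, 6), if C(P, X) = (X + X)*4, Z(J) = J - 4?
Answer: 566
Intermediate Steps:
Z(J) = -4 + J
C(P, X) = 8*X (C(P, X) = (2*X)*4 = 8*X)
Z(-10)*(-37) + C(-1, 6) = (-4 - 10)*(-37) + 8*6 = -14*(-37) + 48 = 518 + 48 = 566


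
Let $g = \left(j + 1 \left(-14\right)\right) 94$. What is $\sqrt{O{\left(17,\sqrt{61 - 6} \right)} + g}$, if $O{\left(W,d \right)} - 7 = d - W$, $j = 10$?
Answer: $\sqrt{-386 + \sqrt{55}} \approx 19.457 i$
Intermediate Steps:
$O{\left(W,d \right)} = 7 + d - W$ ($O{\left(W,d \right)} = 7 - \left(W - d\right) = 7 + d - W$)
$g = -376$ ($g = \left(10 + 1 \left(-14\right)\right) 94 = \left(10 - 14\right) 94 = \left(-4\right) 94 = -376$)
$\sqrt{O{\left(17,\sqrt{61 - 6} \right)} + g} = \sqrt{\left(7 + \sqrt{61 - 6} - 17\right) - 376} = \sqrt{\left(7 + \sqrt{55} - 17\right) - 376} = \sqrt{\left(-10 + \sqrt{55}\right) - 376} = \sqrt{-386 + \sqrt{55}}$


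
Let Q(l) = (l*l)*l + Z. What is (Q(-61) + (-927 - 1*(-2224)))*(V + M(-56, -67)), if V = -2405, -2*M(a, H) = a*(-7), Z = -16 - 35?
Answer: 587136735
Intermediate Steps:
Z = -51
M(a, H) = 7*a/2 (M(a, H) = -a*(-7)/2 = -(-7)*a/2 = 7*a/2)
Q(l) = -51 + l**3 (Q(l) = (l*l)*l - 51 = l**2*l - 51 = l**3 - 51 = -51 + l**3)
(Q(-61) + (-927 - 1*(-2224)))*(V + M(-56, -67)) = ((-51 + (-61)**3) + (-927 - 1*(-2224)))*(-2405 + (7/2)*(-56)) = ((-51 - 226981) + (-927 + 2224))*(-2405 - 196) = (-227032 + 1297)*(-2601) = -225735*(-2601) = 587136735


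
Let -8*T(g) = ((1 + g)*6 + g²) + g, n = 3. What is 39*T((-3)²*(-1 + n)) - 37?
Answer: -2260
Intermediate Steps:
T(g) = -¾ - 7*g/8 - g²/8 (T(g) = -(((1 + g)*6 + g²) + g)/8 = -(((6 + 6*g) + g²) + g)/8 = -((6 + g² + 6*g) + g)/8 = -(6 + g² + 7*g)/8 = -¾ - 7*g/8 - g²/8)
39*T((-3)²*(-1 + n)) - 37 = 39*(-¾ - 7*(-3)²*(-1 + 3)/8 - 81*(-1 + 3)²/8) - 37 = 39*(-¾ - 63*2/8 - (9*2)²/8) - 37 = 39*(-¾ - 7/8*18 - ⅛*18²) - 37 = 39*(-¾ - 63/4 - ⅛*324) - 37 = 39*(-¾ - 63/4 - 81/2) - 37 = 39*(-57) - 37 = -2223 - 37 = -2260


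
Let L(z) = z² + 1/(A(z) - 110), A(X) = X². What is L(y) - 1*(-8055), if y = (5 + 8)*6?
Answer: 84466387/5974 ≈ 14139.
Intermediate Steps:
y = 78 (y = 13*6 = 78)
L(z) = z² + 1/(-110 + z²) (L(z) = z² + 1/(z² - 110) = z² + 1/(-110 + z²))
L(y) - 1*(-8055) = (1 + 78⁴ - 110*78²)/(-110 + 78²) - 1*(-8055) = (1 + 37015056 - 110*6084)/(-110 + 6084) + 8055 = (1 + 37015056 - 669240)/5974 + 8055 = (1/5974)*36345817 + 8055 = 36345817/5974 + 8055 = 84466387/5974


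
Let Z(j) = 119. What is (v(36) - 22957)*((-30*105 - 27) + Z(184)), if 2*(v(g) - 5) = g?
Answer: 70132172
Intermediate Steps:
v(g) = 5 + g/2
(v(36) - 22957)*((-30*105 - 27) + Z(184)) = ((5 + (½)*36) - 22957)*((-30*105 - 27) + 119) = ((5 + 18) - 22957)*((-3150 - 27) + 119) = (23 - 22957)*(-3177 + 119) = -22934*(-3058) = 70132172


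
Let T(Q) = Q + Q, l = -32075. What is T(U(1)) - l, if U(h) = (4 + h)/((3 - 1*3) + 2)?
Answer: 32080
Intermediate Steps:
U(h) = 2 + h/2 (U(h) = (4 + h)/((3 - 3) + 2) = (4 + h)/(0 + 2) = (4 + h)/2 = (4 + h)*(½) = 2 + h/2)
T(Q) = 2*Q
T(U(1)) - l = 2*(2 + (½)*1) - 1*(-32075) = 2*(2 + ½) + 32075 = 2*(5/2) + 32075 = 5 + 32075 = 32080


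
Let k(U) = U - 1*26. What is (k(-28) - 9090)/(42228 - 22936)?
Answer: -2286/4823 ≈ -0.47398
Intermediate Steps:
k(U) = -26 + U (k(U) = U - 26 = -26 + U)
(k(-28) - 9090)/(42228 - 22936) = ((-26 - 28) - 9090)/(42228 - 22936) = (-54 - 9090)/19292 = -9144*1/19292 = -2286/4823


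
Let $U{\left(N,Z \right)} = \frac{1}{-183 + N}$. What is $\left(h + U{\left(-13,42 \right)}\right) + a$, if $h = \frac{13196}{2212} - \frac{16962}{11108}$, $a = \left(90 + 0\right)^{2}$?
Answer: $\frac{348483088559}{42999068} \approx 8104.4$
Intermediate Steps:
$a = 8100$ ($a = 90^{2} = 8100$)
$h = \frac{13632653}{3071362}$ ($h = 13196 \cdot \frac{1}{2212} - \frac{8481}{5554} = \frac{3299}{553} - \frac{8481}{5554} = \frac{13632653}{3071362} \approx 4.4386$)
$\left(h + U{\left(-13,42 \right)}\right) + a = \left(\frac{13632653}{3071362} + \frac{1}{-183 - 13}\right) + 8100 = \left(\frac{13632653}{3071362} + \frac{1}{-196}\right) + 8100 = \left(\frac{13632653}{3071362} - \frac{1}{196}\right) + 8100 = \frac{190637759}{42999068} + 8100 = \frac{348483088559}{42999068}$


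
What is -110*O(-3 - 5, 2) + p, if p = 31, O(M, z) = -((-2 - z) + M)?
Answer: -1289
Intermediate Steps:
O(M, z) = 2 + z - M (O(M, z) = -(-2 + M - z) = 2 + z - M)
-110*O(-3 - 5, 2) + p = -110*(2 + 2 - (-3 - 5)) + 31 = -110*(2 + 2 - 1*(-8)) + 31 = -110*(2 + 2 + 8) + 31 = -110*12 + 31 = -1320 + 31 = -1289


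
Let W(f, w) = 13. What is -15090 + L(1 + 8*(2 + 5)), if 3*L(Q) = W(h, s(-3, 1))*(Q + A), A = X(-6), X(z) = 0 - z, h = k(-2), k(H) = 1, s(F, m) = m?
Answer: -14817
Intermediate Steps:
h = 1
X(z) = -z
A = 6 (A = -1*(-6) = 6)
L(Q) = 26 + 13*Q/3 (L(Q) = (13*(Q + 6))/3 = (13*(6 + Q))/3 = (78 + 13*Q)/3 = 26 + 13*Q/3)
-15090 + L(1 + 8*(2 + 5)) = -15090 + (26 + 13*(1 + 8*(2 + 5))/3) = -15090 + (26 + 13*(1 + 8*7)/3) = -15090 + (26 + 13*(1 + 56)/3) = -15090 + (26 + (13/3)*57) = -15090 + (26 + 247) = -15090 + 273 = -14817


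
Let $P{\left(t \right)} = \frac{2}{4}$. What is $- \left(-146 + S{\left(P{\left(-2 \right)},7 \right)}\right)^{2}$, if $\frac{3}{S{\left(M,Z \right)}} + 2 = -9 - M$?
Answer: $- \frac{11316496}{529} \approx -21392.0$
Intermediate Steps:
$P{\left(t \right)} = \frac{1}{2}$ ($P{\left(t \right)} = 2 \cdot \frac{1}{4} = \frac{1}{2}$)
$S{\left(M,Z \right)} = \frac{3}{-11 - M}$ ($S{\left(M,Z \right)} = \frac{3}{-2 - \left(9 + M\right)} = \frac{3}{-11 - M}$)
$- \left(-146 + S{\left(P{\left(-2 \right)},7 \right)}\right)^{2} = - \left(-146 - \frac{3}{11 + \frac{1}{2}}\right)^{2} = - \left(-146 - \frac{3}{\frac{23}{2}}\right)^{2} = - \left(-146 - \frac{6}{23}\right)^{2} = - \left(- \frac{3364}{23}\right)^{2} = \left(-1\right) \frac{11316496}{529} = - \frac{11316496}{529}$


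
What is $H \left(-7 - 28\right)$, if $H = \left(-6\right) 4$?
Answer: $840$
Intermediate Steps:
$H = -24$
$H \left(-7 - 28\right) = - 24 \left(-7 - 28\right) = \left(-24\right) \left(-35\right) = 840$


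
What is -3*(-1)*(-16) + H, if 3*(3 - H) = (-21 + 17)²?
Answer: -151/3 ≈ -50.333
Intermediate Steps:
H = -7/3 (H = 3 - (-21 + 17)²/3 = 3 - ⅓*(-4)² = 3 - ⅓*16 = 3 - 16/3 = -7/3 ≈ -2.3333)
-3*(-1)*(-16) + H = -3*(-1)*(-16) - 7/3 = 3*(-16) - 7/3 = -48 - 7/3 = -151/3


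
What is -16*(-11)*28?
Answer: 4928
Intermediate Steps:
-16*(-11)*28 = 176*28 = 4928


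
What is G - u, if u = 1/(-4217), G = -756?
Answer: -3188051/4217 ≈ -756.00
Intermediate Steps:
u = -1/4217 ≈ -0.00023714
G - u = -756 - 1*(-1/4217) = -756 + 1/4217 = -3188051/4217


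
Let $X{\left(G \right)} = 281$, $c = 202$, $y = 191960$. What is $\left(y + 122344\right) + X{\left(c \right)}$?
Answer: $314585$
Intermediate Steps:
$\left(y + 122344\right) + X{\left(c \right)} = \left(191960 + 122344\right) + 281 = 314304 + 281 = 314585$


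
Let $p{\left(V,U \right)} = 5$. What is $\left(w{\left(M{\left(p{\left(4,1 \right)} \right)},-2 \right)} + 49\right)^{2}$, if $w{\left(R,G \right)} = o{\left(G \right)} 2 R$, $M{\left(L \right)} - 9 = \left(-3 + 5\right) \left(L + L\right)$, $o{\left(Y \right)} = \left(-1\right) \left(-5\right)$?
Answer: $114921$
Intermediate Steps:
$o{\left(Y \right)} = 5$
$M{\left(L \right)} = 9 + 4 L$ ($M{\left(L \right)} = 9 + \left(-3 + 5\right) \left(L + L\right) = 9 + 2 \cdot 2 L = 9 + 4 L$)
$w{\left(R,G \right)} = 10 R$ ($w{\left(R,G \right)} = 5 \cdot 2 R = 10 R$)
$\left(w{\left(M{\left(p{\left(4,1 \right)} \right)},-2 \right)} + 49\right)^{2} = \left(10 \left(9 + 4 \cdot 5\right) + 49\right)^{2} = \left(10 \left(9 + 20\right) + 49\right)^{2} = \left(10 \cdot 29 + 49\right)^{2} = \left(290 + 49\right)^{2} = 339^{2} = 114921$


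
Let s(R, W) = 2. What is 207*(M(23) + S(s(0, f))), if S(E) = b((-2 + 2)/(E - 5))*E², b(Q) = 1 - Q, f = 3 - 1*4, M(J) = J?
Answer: 5589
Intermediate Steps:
f = -1 (f = 3 - 4 = -1)
S(E) = E² (S(E) = (1 - (-2 + 2)/(E - 5))*E² = (1 - 0/(-5 + E))*E² = (1 - 1*0)*E² = (1 + 0)*E² = 1*E² = E²)
207*(M(23) + S(s(0, f))) = 207*(23 + 2²) = 207*(23 + 4) = 207*27 = 5589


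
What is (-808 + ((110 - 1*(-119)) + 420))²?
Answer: 25281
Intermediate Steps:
(-808 + ((110 - 1*(-119)) + 420))² = (-808 + ((110 + 119) + 420))² = (-808 + (229 + 420))² = (-808 + 649)² = (-159)² = 25281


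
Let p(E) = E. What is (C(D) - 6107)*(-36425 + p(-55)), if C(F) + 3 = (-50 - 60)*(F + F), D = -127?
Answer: -796358400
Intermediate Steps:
C(F) = -3 - 220*F (C(F) = -3 + (-50 - 60)*(F + F) = -3 - 220*F)
(C(D) - 6107)*(-36425 + p(-55)) = ((-3 - 220*(-127)) - 6107)*(-36425 - 55) = ((-3 + 27940) - 6107)*(-36480) = (27937 - 6107)*(-36480) = 21830*(-36480) = -796358400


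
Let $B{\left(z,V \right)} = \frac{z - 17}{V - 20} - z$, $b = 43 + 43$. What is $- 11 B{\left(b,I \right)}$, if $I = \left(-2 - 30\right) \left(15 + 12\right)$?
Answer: $\frac{837023}{884} \approx 946.86$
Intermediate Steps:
$I = -864$ ($I = \left(-32\right) 27 = -864$)
$b = 86$
$B{\left(z,V \right)} = - z + \frac{-17 + z}{-20 + V}$ ($B{\left(z,V \right)} = \frac{-17 + z}{-20 + V} - z = - z + \frac{-17 + z}{-20 + V}$)
$- 11 B{\left(b,I \right)} = - 11 \frac{-17 + 21 \cdot 86 - \left(-864\right) 86}{-20 - 864} = - 11 \frac{-17 + 1806 + 74304}{-884} = - 11 \left(\left(- \frac{1}{884}\right) 76093\right) = \left(-11\right) \left(- \frac{76093}{884}\right) = \frac{837023}{884}$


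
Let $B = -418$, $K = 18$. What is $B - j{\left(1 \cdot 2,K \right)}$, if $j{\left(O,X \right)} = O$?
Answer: $-420$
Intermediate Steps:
$B - j{\left(1 \cdot 2,K \right)} = -418 - 1 \cdot 2 = -418 - 2 = -420$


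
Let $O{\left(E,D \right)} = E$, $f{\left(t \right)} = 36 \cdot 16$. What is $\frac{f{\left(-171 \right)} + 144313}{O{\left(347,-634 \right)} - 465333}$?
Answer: $- \frac{144889}{464986} \approx -0.3116$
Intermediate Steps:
$f{\left(t \right)} = 576$
$\frac{f{\left(-171 \right)} + 144313}{O{\left(347,-634 \right)} - 465333} = \frac{576 + 144313}{347 - 465333} = \frac{144889}{-464986} = 144889 \left(- \frac{1}{464986}\right) = - \frac{144889}{464986}$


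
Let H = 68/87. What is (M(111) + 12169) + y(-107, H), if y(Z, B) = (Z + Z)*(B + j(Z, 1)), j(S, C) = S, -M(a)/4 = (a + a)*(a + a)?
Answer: -14114555/87 ≈ -1.6224e+5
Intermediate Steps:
M(a) = -16*a² (M(a) = -4*(a + a)*(a + a) = -4*2*a*2*a = -16*a²)
H = 68/87 (H = 68*(1/87) = 68/87 ≈ 0.78161)
y(Z, B) = 2*Z*(B + Z) (y(Z, B) = (Z + Z)*(B + Z) = (2*Z)*(B + Z) = 2*Z*(B + Z))
(M(111) + 12169) + y(-107, H) = (-16*111² + 12169) + 2*(-107)*(68/87 - 107) = (-16*12321 + 12169) + 2*(-107)*(-9241/87) = (-197136 + 12169) + 1977574/87 = -184967 + 1977574/87 = -14114555/87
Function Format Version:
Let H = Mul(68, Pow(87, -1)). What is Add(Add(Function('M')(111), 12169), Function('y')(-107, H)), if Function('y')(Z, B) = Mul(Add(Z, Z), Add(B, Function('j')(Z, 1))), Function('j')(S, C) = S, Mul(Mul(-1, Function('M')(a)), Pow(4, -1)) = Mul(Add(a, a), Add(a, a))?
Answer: Rational(-14114555, 87) ≈ -1.6224e+5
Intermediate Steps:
Function('M')(a) = Mul(-16, Pow(a, 2)) (Function('M')(a) = Mul(-4, Mul(Add(a, a), Add(a, a))) = Mul(-4, Mul(Mul(2, a), Mul(2, a))) = Mul(-4, Mul(4, Pow(a, 2))) = Mul(-16, Pow(a, 2)))
H = Rational(68, 87) (H = Mul(68, Rational(1, 87)) = Rational(68, 87) ≈ 0.78161)
Function('y')(Z, B) = Mul(2, Z, Add(B, Z)) (Function('y')(Z, B) = Mul(Add(Z, Z), Add(B, Z)) = Mul(Mul(2, Z), Add(B, Z)) = Mul(2, Z, Add(B, Z)))
Add(Add(Function('M')(111), 12169), Function('y')(-107, H)) = Add(Add(Mul(-16, Pow(111, 2)), 12169), Mul(2, -107, Add(Rational(68, 87), -107))) = Add(Add(Mul(-16, 12321), 12169), Mul(2, -107, Rational(-9241, 87))) = Add(Add(-197136, 12169), Rational(1977574, 87)) = Add(-184967, Rational(1977574, 87)) = Rational(-14114555, 87)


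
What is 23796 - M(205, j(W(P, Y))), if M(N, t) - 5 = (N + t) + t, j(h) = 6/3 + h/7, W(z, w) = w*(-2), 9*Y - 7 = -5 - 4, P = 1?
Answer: 1485658/63 ≈ 23582.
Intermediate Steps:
Y = -2/9 (Y = 7/9 + (-5 - 4)/9 = 7/9 + (⅑)*(-9) = 7/9 - 1 = -2/9 ≈ -0.22222)
W(z, w) = -2*w
j(h) = 2 + h/7 (j(h) = 6*(⅓) + h*(⅐) = 2 + h/7)
M(N, t) = 5 + N + 2*t (M(N, t) = 5 + ((N + t) + t) = 5 + (N + 2*t) = 5 + N + 2*t)
23796 - M(205, j(W(P, Y))) = 23796 - (5 + 205 + 2*(2 + (-2*(-2/9))/7)) = 23796 - (5 + 205 + 2*(2 + (⅐)*(4/9))) = 23796 - (5 + 205 + 2*(2 + 4/63)) = 23796 - (5 + 205 + 2*(130/63)) = 23796 - (5 + 205 + 260/63) = 23796 - 1*13490/63 = 23796 - 13490/63 = 1485658/63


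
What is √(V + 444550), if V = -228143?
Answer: 97*√23 ≈ 465.20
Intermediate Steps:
√(V + 444550) = √(-228143 + 444550) = √216407 = 97*√23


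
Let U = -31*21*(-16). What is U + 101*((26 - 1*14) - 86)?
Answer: 2942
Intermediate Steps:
U = 10416 (U = -651*(-16) = 10416)
U + 101*((26 - 1*14) - 86) = 10416 + 101*((26 - 1*14) - 86) = 10416 + 101*((26 - 14) - 86) = 10416 + 101*(12 - 86) = 10416 + 101*(-74) = 10416 - 7474 = 2942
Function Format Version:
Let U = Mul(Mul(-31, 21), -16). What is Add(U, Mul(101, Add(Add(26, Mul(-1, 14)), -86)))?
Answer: 2942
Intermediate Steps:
U = 10416 (U = Mul(-651, -16) = 10416)
Add(U, Mul(101, Add(Add(26, Mul(-1, 14)), -86))) = Add(10416, Mul(101, Add(Add(26, Mul(-1, 14)), -86))) = Add(10416, Mul(101, Add(Add(26, -14), -86))) = Add(10416, Mul(101, Add(12, -86))) = Add(10416, Mul(101, -74)) = Add(10416, -7474) = 2942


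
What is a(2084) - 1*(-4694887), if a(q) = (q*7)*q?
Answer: 35096279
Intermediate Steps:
a(q) = 7*q² (a(q) = (7*q)*q = 7*q²)
a(2084) - 1*(-4694887) = 7*2084² - 1*(-4694887) = 7*4343056 + 4694887 = 30401392 + 4694887 = 35096279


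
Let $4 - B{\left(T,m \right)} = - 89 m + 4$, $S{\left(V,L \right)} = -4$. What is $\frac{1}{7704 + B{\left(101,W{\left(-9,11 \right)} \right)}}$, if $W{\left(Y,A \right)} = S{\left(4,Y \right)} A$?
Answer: $\frac{1}{3788} \approx 0.00026399$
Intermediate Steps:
$W{\left(Y,A \right)} = - 4 A$
$B{\left(T,m \right)} = 89 m$ ($B{\left(T,m \right)} = 4 - \left(- 89 m + 4\right) = 4 - \left(4 - 89 m\right) = 4 + \left(-4 + 89 m\right) = 89 m$)
$\frac{1}{7704 + B{\left(101,W{\left(-9,11 \right)} \right)}} = \frac{1}{7704 + 89 \left(\left(-4\right) 11\right)} = \frac{1}{7704 + 89 \left(-44\right)} = \frac{1}{7704 - 3916} = \frac{1}{3788}$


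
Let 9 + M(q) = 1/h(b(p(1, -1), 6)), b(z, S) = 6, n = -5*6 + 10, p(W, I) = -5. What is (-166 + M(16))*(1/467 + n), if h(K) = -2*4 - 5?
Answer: 21255564/6071 ≈ 3501.2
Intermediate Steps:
n = -20 (n = -30 + 10 = -20)
h(K) = -13 (h(K) = -8 - 5 = -13)
M(q) = -118/13 (M(q) = -9 + 1/(-13) = -9 - 1/13 = -118/13)
(-166 + M(16))*(1/467 + n) = (-166 - 118/13)*(1/467 - 20) = -2276*(1/467 - 20)/13 = -2276/13*(-9339/467) = 21255564/6071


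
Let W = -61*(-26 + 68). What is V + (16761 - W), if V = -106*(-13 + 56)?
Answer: 14765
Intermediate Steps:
W = -2562 (W = -61*42 = -2562)
V = -4558 (V = -106*43 = -4558)
V + (16761 - W) = -4558 + (16761 - 1*(-2562)) = -4558 + (16761 + 2562) = -4558 + 19323 = 14765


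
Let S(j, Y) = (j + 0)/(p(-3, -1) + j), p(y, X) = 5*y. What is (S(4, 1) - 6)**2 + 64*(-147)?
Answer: -1133468/121 ≈ -9367.5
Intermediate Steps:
S(j, Y) = j/(-15 + j) (S(j, Y) = (j + 0)/(5*(-3) + j) = j/(-15 + j))
(S(4, 1) - 6)**2 + 64*(-147) = (4/(-15 + 4) - 6)**2 + 64*(-147) = (4/(-11) - 6)**2 - 9408 = (4*(-1/11) - 6)**2 - 9408 = (-4/11 - 6)**2 - 9408 = (-70/11)**2 - 9408 = 4900/121 - 9408 = -1133468/121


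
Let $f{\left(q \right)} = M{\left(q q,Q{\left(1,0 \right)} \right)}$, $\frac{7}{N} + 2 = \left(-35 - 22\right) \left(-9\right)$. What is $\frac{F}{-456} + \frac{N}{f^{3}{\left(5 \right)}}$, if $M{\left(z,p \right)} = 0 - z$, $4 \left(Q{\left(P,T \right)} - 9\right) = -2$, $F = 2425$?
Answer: $- \frac{2766016081}{520125000} \approx -5.318$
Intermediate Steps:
$Q{\left(P,T \right)} = \frac{17}{2}$ ($Q{\left(P,T \right)} = 9 + \frac{1}{4} \left(-2\right) = 9 - \frac{1}{2} = \frac{17}{2}$)
$N = \frac{1}{73}$ ($N = \frac{7}{-2 + \left(-35 - 22\right) \left(-9\right)} = \frac{7}{-2 - -513} = \frac{7}{-2 + 513} = \frac{7}{511} = 7 \cdot \frac{1}{511} = \frac{1}{73} \approx 0.013699$)
$M{\left(z,p \right)} = - z$
$f{\left(q \right)} = - q^{2}$ ($f{\left(q \right)} = - q q = - q^{2}$)
$\frac{F}{-456} + \frac{N}{f^{3}{\left(5 \right)}} = \frac{2425}{-456} + \frac{1}{73 \left(- 5^{2}\right)^{3}} = 2425 \left(- \frac{1}{456}\right) + \frac{1}{73 \left(\left(-1\right) 25\right)^{3}} = - \frac{2425}{456} + \frac{1}{73 \left(-25\right)^{3}} = - \frac{2425}{456} + \frac{1}{73 \left(-15625\right)} = - \frac{2425}{456} + \frac{1}{73} \left(- \frac{1}{15625}\right) = - \frac{2425}{456} - \frac{1}{1140625} = - \frac{2766016081}{520125000}$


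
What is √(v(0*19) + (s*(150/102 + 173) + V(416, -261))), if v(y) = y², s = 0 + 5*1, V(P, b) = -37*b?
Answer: √3042983/17 ≈ 102.61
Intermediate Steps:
s = 5 (s = 0 + 5 = 5)
√(v(0*19) + (s*(150/102 + 173) + V(416, -261))) = √((0*19)² + (5*(150/102 + 173) - 37*(-261))) = √(0² + (5*(150*(1/102) + 173) + 9657)) = √(0 + (5*(25/17 + 173) + 9657)) = √(0 + (5*(2966/17) + 9657)) = √(0 + (14830/17 + 9657)) = √(0 + 178999/17) = √(178999/17) = √3042983/17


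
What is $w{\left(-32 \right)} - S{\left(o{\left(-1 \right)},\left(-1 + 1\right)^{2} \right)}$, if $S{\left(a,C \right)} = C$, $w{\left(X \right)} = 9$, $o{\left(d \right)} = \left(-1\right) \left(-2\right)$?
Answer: $9$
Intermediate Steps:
$o{\left(d \right)} = 2$
$w{\left(-32 \right)} - S{\left(o{\left(-1 \right)},\left(-1 + 1\right)^{2} \right)} = 9 - \left(-1 + 1\right)^{2} = 9 - 0^{2} = 9 - 0 = 9 + 0 = 9$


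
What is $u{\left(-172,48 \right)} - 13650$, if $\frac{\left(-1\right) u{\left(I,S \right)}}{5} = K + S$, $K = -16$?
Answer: $-13810$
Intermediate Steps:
$u{\left(I,S \right)} = 80 - 5 S$ ($u{\left(I,S \right)} = - 5 \left(-16 + S\right) = 80 - 5 S$)
$u{\left(-172,48 \right)} - 13650 = \left(80 - 240\right) - 13650 = -160 - 13650 = -13810$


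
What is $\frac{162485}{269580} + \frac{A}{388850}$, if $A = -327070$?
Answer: $- \frac{499784767}{2096523660} \approx -0.23839$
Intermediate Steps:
$\frac{162485}{269580} + \frac{A}{388850} = \frac{162485}{269580} - \frac{327070}{388850} = 162485 \cdot \frac{1}{269580} - \frac{32707}{38885} = \frac{32497}{53916} - \frac{32707}{38885} = - \frac{499784767}{2096523660}$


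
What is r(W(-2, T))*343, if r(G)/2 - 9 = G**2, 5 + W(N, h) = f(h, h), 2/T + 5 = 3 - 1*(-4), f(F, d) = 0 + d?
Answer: 17150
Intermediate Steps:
f(F, d) = d
T = 1 (T = 2/(-5 + (3 - 1*(-4))) = 2/(-5 + (3 + 4)) = 2/(-5 + 7) = 2/2 = 2*(1/2) = 1)
W(N, h) = -5 + h
r(G) = 18 + 2*G**2
r(W(-2, T))*343 = (18 + 2*(-5 + 1)**2)*343 = (18 + 2*(-4)**2)*343 = (18 + 2*16)*343 = (18 + 32)*343 = 50*343 = 17150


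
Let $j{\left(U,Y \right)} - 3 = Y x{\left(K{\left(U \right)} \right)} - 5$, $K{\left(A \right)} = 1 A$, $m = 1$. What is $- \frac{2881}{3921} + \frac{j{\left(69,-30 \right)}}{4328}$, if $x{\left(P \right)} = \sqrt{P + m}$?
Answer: $- \frac{6238405}{8485044} - \frac{15 \sqrt{70}}{2164} \approx -0.79322$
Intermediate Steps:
$K{\left(A \right)} = A$
$x{\left(P \right)} = \sqrt{1 + P}$ ($x{\left(P \right)} = \sqrt{P + 1} = \sqrt{1 + P}$)
$j{\left(U,Y \right)} = -2 + Y \sqrt{1 + U}$ ($j{\left(U,Y \right)} = 3 + \left(Y \sqrt{1 + U} - 5\right) = 3 + \left(-5 + Y \sqrt{1 + U}\right) = -2 + Y \sqrt{1 + U}$)
$- \frac{2881}{3921} + \frac{j{\left(69,-30 \right)}}{4328} = - \frac{2881}{3921} + \frac{-2 - 30 \sqrt{1 + 69}}{4328} = \left(-2881\right) \frac{1}{3921} + \left(-2 - 30 \sqrt{70}\right) \frac{1}{4328} = - \frac{2881}{3921} - \left(\frac{1}{2164} + \frac{15 \sqrt{70}}{2164}\right) = - \frac{6238405}{8485044} - \frac{15 \sqrt{70}}{2164}$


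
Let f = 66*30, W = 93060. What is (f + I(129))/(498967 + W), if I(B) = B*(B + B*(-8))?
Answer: -114507/592027 ≈ -0.19342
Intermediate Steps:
I(B) = -7*B² (I(B) = B*(B - 8*B) = B*(-7*B) = -7*B²)
f = 1980
(f + I(129))/(498967 + W) = (1980 - 7*129²)/(498967 + 93060) = (1980 - 7*16641)/592027 = (1980 - 116487)*(1/592027) = -114507*1/592027 = -114507/592027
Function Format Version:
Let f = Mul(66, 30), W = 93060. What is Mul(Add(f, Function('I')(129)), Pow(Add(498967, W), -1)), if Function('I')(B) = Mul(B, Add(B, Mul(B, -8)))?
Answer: Rational(-114507, 592027) ≈ -0.19342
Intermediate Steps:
Function('I')(B) = Mul(-7, Pow(B, 2)) (Function('I')(B) = Mul(B, Add(B, Mul(-8, B))) = Mul(B, Mul(-7, B)) = Mul(-7, Pow(B, 2)))
f = 1980
Mul(Add(f, Function('I')(129)), Pow(Add(498967, W), -1)) = Mul(Add(1980, Mul(-7, Pow(129, 2))), Pow(Add(498967, 93060), -1)) = Mul(Add(1980, Mul(-7, 16641)), Pow(592027, -1)) = Mul(Add(1980, -116487), Rational(1, 592027)) = Mul(-114507, Rational(1, 592027)) = Rational(-114507, 592027)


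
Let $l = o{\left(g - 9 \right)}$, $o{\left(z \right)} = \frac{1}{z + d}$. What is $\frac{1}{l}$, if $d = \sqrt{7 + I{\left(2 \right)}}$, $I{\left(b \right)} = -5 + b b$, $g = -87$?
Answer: $-96 + \sqrt{6} \approx -93.551$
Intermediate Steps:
$I{\left(b \right)} = -5 + b^{2}$
$d = \sqrt{6}$ ($d = \sqrt{7 - \left(5 - 2^{2}\right)} = \sqrt{7 + \left(-5 + 4\right)} = \sqrt{7 - 1} = \sqrt{6} \approx 2.4495$)
$o{\left(z \right)} = \frac{1}{z + \sqrt{6}}$
$l = \frac{1}{-96 + \sqrt{6}}$ ($l = \frac{1}{\left(-87 - 9\right) + \sqrt{6}} = \frac{1}{-96 + \sqrt{6}} \approx -0.010689$)
$\frac{1}{l} = \frac{1}{- \frac{16}{1535} - \frac{\sqrt{6}}{9210}}$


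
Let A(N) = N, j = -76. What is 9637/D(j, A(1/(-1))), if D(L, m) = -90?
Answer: -9637/90 ≈ -107.08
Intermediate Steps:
9637/D(j, A(1/(-1))) = 9637/(-90) = 9637*(-1/90) = -9637/90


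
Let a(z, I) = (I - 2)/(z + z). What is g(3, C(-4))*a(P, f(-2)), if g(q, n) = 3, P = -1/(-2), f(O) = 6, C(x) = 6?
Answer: 12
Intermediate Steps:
P = ½ (P = -1*(-½) = ½ ≈ 0.50000)
a(z, I) = (-2 + I)/(2*z) (a(z, I) = (-2 + I)/((2*z)) = (-2 + I)*(1/(2*z)) = (-2 + I)/(2*z))
g(3, C(-4))*a(P, f(-2)) = 3*((-2 + 6)/(2*(½))) = 3*((½)*2*4) = 3*4 = 12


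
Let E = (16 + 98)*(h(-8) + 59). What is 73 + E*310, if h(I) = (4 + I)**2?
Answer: 2650573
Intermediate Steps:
E = 8550 (E = (16 + 98)*((4 - 8)**2 + 59) = 114*((-4)**2 + 59) = 114*(16 + 59) = 114*75 = 8550)
73 + E*310 = 73 + 8550*310 = 73 + 2650500 = 2650573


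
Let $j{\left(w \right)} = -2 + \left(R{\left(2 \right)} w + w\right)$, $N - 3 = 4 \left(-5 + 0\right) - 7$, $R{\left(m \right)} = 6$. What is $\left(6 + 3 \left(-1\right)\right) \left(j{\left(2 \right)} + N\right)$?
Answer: $-36$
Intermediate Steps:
$N = -24$ ($N = 3 + \left(4 \left(-5 + 0\right) - 7\right) = 3 + \left(4 \left(-5\right) - 7\right) = 3 - 27 = -24$)
$j{\left(w \right)} = -2 + 7 w$ ($j{\left(w \right)} = -2 + \left(6 w + w\right) = -2 + 7 w$)
$\left(6 + 3 \left(-1\right)\right) \left(j{\left(2 \right)} + N\right) = \left(6 + 3 \left(-1\right)\right) \left(\left(-2 + 7 \cdot 2\right) - 24\right) = \left(6 - 3\right) \left(\left(-2 + 14\right) - 24\right) = 3 \left(12 - 24\right) = 3 \left(-12\right) = -36$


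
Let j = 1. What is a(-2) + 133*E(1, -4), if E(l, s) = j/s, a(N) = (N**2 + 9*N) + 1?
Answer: -185/4 ≈ -46.250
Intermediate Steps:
a(N) = 1 + N**2 + 9*N
E(l, s) = 1/s
a(-2) + 133*E(1, -4) = (1 + (-2)**2 + 9*(-2)) + 133/(-4) = (1 + 4 - 18) + 133*(-1/4) = -13 - 133/4 = -185/4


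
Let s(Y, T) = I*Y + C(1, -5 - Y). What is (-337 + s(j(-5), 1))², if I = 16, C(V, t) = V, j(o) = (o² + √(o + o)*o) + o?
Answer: -63744 + 2560*I*√10 ≈ -63744.0 + 8095.4*I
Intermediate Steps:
j(o) = o + o² + √2*o^(3/2) (j(o) = (o² + √(2*o)*o) + o = (o² + (√2*√o)*o) + o = (o² + √2*o^(3/2)) + o = o + o² + √2*o^(3/2))
s(Y, T) = 1 + 16*Y (s(Y, T) = 16*Y + 1 = 1 + 16*Y)
(-337 + s(j(-5), 1))² = (-337 + (1 + 16*(-5 + (-5)² + √2*(-5)^(3/2))))² = (-337 + (1 + 16*(-5 + 25 + √2*(-5*I*√5))))² = (-337 + (1 + 16*(-5 + 25 - 5*I*√10)))² = (-337 + (1 + 16*(20 - 5*I*√10)))² = (-337 + (1 + (320 - 80*I*√10)))² = (-337 + (321 - 80*I*√10))² = (-16 - 80*I*√10)²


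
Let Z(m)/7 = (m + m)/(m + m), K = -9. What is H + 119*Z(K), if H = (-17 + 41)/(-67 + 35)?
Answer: 3329/4 ≈ 832.25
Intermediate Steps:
Z(m) = 7 (Z(m) = 7*((m + m)/(m + m)) = 7*((2*m)/((2*m))) = 7*((2*m)*(1/(2*m))) = 7*1 = 7)
H = -3/4 (H = 24/(-32) = 24*(-1/32) = -3/4 ≈ -0.75000)
H + 119*Z(K) = -3/4 + 119*7 = -3/4 + 833 = 3329/4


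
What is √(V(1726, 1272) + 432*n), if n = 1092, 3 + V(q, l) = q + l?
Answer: √474739 ≈ 689.01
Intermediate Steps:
V(q, l) = -3 + l + q (V(q, l) = -3 + (q + l) = -3 + (l + q) = -3 + l + q)
√(V(1726, 1272) + 432*n) = √((-3 + 1272 + 1726) + 432*1092) = √(2995 + 471744) = √474739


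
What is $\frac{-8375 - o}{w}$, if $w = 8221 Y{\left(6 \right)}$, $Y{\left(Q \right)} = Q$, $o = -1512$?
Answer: $- \frac{6863}{49326} \approx -0.13914$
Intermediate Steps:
$w = 49326$ ($w = 8221 \cdot 6 = 49326$)
$\frac{-8375 - o}{w} = \frac{-8375 - -1512}{49326} = \left(-8375 + 1512\right) \frac{1}{49326} = \left(-6863\right) \frac{1}{49326} = - \frac{6863}{49326}$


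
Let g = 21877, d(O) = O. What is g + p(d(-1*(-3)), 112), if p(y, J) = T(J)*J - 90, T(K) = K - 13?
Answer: 32875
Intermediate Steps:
T(K) = -13 + K
p(y, J) = -90 + J*(-13 + J) (p(y, J) = (-13 + J)*J - 90 = J*(-13 + J) - 90 = -90 + J*(-13 + J))
g + p(d(-1*(-3)), 112) = 21877 + (-90 + 112*(-13 + 112)) = 21877 + (-90 + 112*99) = 21877 + (-90 + 11088) = 21877 + 10998 = 32875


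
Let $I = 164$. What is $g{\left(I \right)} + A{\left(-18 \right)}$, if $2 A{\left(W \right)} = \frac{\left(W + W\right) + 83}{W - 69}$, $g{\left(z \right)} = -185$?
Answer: $- \frac{32237}{174} \approx -185.27$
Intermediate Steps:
$A{\left(W \right)} = \frac{83 + 2 W}{2 \left(-69 + W\right)}$ ($A{\left(W \right)} = \frac{\left(\left(W + W\right) + 83\right) \frac{1}{W - 69}}{2} = \frac{\left(2 W + 83\right) \frac{1}{-69 + W}}{2} = \frac{\left(83 + 2 W\right) \frac{1}{-69 + W}}{2} = \frac{\frac{1}{-69 + W} \left(83 + 2 W\right)}{2} = \frac{83 + 2 W}{2 \left(-69 + W\right)}$)
$g{\left(I \right)} + A{\left(-18 \right)} = -185 + \frac{\frac{83}{2} - 18}{-69 - 18} = -185 + \frac{1}{-87} \cdot \frac{47}{2} = -185 - \frac{47}{174} = - \frac{32237}{174}$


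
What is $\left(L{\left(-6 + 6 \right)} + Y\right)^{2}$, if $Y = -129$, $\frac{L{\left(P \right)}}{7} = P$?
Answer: $16641$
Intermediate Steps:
$L{\left(P \right)} = 7 P$
$\left(L{\left(-6 + 6 \right)} + Y\right)^{2} = \left(7 \left(-6 + 6\right) - 129\right)^{2} = \left(7 \cdot 0 - 129\right)^{2} = \left(0 - 129\right)^{2} = \left(-129\right)^{2} = 16641$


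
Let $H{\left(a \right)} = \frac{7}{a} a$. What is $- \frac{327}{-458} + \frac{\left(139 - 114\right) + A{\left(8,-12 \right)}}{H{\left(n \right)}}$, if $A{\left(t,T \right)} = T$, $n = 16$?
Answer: $\frac{8243}{3206} \approx 2.5711$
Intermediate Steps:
$H{\left(a \right)} = 7$
$- \frac{327}{-458} + \frac{\left(139 - 114\right) + A{\left(8,-12 \right)}}{H{\left(n \right)}} = - \frac{327}{-458} + \frac{\left(139 - 114\right) - 12}{7} = \left(-327\right) \left(- \frac{1}{458}\right) + \left(25 - 12\right) \frac{1}{7} = \frac{327}{458} + 13 \cdot \frac{1}{7} = \frac{327}{458} + \frac{13}{7} = \frac{8243}{3206}$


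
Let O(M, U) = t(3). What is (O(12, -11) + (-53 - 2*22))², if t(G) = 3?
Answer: 8836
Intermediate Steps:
O(M, U) = 3
(O(12, -11) + (-53 - 2*22))² = (3 + (-53 - 2*22))² = (3 + (-53 - 1*44))² = (3 + (-53 - 44))² = (3 - 97)² = (-94)² = 8836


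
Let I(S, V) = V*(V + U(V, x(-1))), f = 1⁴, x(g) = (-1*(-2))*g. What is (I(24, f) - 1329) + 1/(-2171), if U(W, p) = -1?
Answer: -2885260/2171 ≈ -1329.0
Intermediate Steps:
x(g) = 2*g
f = 1
I(S, V) = V*(-1 + V) (I(S, V) = V*(V - 1) = V*(-1 + V))
(I(24, f) - 1329) + 1/(-2171) = (1*(-1 + 1) - 1329) + 1/(-2171) = (1*0 - 1329) - 1/2171 = (0 - 1329) - 1/2171 = -1329 - 1/2171 = -2885260/2171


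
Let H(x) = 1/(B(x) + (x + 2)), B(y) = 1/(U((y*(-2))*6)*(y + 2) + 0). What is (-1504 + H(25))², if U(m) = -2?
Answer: 4801681743076/2122849 ≈ 2.2619e+6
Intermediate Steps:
B(y) = 1/(-4 - 2*y) (B(y) = 1/(-2*(y + 2) + 0) = 1/(-2*(2 + y) + 0) = 1/((-4 - 2*y) + 0) = 1/(-4 - 2*y))
H(x) = 1/(2 + x - 1/(4 + 2*x)) (H(x) = 1/(-1/(4 + 2*x) + (x + 2)) = 1/(-1/(4 + 2*x) + (2 + x)) = 1/(2 + x - 1/(4 + 2*x)))
(-1504 + H(25))² = (-1504 + 2*(2 + 25)/(-1 + 2*(2 + 25)²))² = (-1504 + 2*27/(-1 + 2*27²))² = (-1504 + 2*27/(-1 + 2*729))² = (-1504 + 2*27/(-1 + 1458))² = (-1504 + 2*27/1457)² = (-1504 + 2*(1/1457)*27)² = (-1504 + 54/1457)² = (-2191274/1457)² = 4801681743076/2122849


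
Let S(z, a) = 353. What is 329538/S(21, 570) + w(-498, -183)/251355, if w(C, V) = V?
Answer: 27610319797/29576105 ≈ 933.54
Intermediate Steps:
329538/S(21, 570) + w(-498, -183)/251355 = 329538/353 - 183/251355 = 329538*(1/353) - 183*1/251355 = 329538/353 - 61/83785 = 27610319797/29576105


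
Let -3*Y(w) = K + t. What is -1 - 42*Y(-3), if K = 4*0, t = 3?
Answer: 41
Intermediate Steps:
K = 0
Y(w) = -1 (Y(w) = -(0 + 3)/3 = -1/3*3 = -1)
-1 - 42*Y(-3) = -1 - 42*(-1) = -1 + 42 = 41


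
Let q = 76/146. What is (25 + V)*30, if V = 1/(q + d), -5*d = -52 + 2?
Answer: 96365/128 ≈ 752.85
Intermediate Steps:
q = 38/73 (q = 76*(1/146) = 38/73 ≈ 0.52055)
d = 10 (d = -(-52 + 2)/5 = -⅕*(-50) = 10)
V = 73/768 (V = 1/(38/73 + 10) = 1/(768/73) = 73/768 ≈ 0.095052)
(25 + V)*30 = (25 + 73/768)*30 = (19273/768)*30 = 96365/128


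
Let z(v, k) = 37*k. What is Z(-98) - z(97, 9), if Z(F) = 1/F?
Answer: -32635/98 ≈ -333.01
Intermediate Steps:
Z(-98) - z(97, 9) = 1/(-98) - 37*9 = -1/98 - 1*333 = -1/98 - 333 = -32635/98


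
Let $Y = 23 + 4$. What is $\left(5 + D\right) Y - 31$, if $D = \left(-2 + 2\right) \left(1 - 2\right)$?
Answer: $104$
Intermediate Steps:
$Y = 27$
$D = 0$ ($D = 0 \left(-1\right) = 0$)
$\left(5 + D\right) Y - 31 = \left(5 + 0\right) 27 - 31 = 5 \cdot 27 - 31 = 135 - 31 = 104$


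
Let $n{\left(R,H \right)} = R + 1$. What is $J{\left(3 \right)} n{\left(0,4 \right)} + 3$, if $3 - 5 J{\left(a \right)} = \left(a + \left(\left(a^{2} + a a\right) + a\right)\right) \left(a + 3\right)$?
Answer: $- \frac{126}{5} \approx -25.2$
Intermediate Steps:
$J{\left(a \right)} = \frac{3}{5} - \frac{\left(3 + a\right) \left(2 a + 2 a^{2}\right)}{5}$ ($J{\left(a \right)} = \frac{3}{5} - \frac{\left(a + \left(\left(a^{2} + a a\right) + a\right)\right) \left(a + 3\right)}{5} = \frac{3}{5} - \frac{\left(a + \left(\left(a^{2} + a^{2}\right) + a\right)\right) \left(3 + a\right)}{5} = \frac{3}{5} - \frac{\left(a + \left(2 a^{2} + a\right)\right) \left(3 + a\right)}{5} = \frac{3}{5} - \frac{\left(a + \left(a + 2 a^{2}\right)\right) \left(3 + a\right)}{5} = \frac{3}{5} - \frac{\left(2 a + 2 a^{2}\right) \left(3 + a\right)}{5} = \frac{3}{5} - \frac{\left(3 + a\right) \left(2 a + 2 a^{2}\right)}{5}$)
$n{\left(R,H \right)} = 1 + R$
$J{\left(3 \right)} n{\left(0,4 \right)} + 3 = \left(\frac{3}{5} - \frac{8 \cdot 3^{2}}{5} - \frac{18}{5} - \frac{2 \cdot 3^{3}}{5}\right) \left(1 + 0\right) + 3 = \left(\frac{3}{5} - \frac{72}{5} - \frac{18}{5} - \frac{54}{5}\right) 1 + 3 = \left(- \frac{141}{5}\right) 1 + 3 = - \frac{141}{5} + 3 = - \frac{126}{5}$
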